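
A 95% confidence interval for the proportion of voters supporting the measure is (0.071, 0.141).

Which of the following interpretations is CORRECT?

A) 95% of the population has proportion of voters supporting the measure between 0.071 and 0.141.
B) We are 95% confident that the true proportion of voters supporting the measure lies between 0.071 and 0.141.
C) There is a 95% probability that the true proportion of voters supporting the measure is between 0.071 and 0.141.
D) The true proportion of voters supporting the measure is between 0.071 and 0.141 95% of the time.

A confidence interval represents our confidence in the procedure, not a probability statement about the parameter.

Key concept: If we repeated this sampling process many times and computed a 95% CI each time, about 95% of those intervals would contain the true population parameter.

For this specific interval (0.071, 0.141):
- Midpoint (point estimate): 0.106
- Margin of error: 0.035

The correct interpretation is the one stating confidence that the true parameter lies in the interval — option B.

B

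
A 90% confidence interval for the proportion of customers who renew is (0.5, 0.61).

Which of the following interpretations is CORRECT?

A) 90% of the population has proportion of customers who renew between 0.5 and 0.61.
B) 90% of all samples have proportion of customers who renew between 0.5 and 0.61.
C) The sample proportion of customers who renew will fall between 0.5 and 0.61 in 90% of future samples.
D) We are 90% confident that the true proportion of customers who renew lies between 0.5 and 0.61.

A confidence interval represents our confidence in the procedure, not a probability statement about the parameter.

Key concept: If we repeated this sampling process many times and computed a 90% CI each time, about 90% of those intervals would contain the true population parameter.

For this specific interval (0.5, 0.61):
- Midpoint (point estimate): 0.555
- Margin of error: 0.055

The correct interpretation is the one stating confidence that the true parameter lies in the interval — option D.

D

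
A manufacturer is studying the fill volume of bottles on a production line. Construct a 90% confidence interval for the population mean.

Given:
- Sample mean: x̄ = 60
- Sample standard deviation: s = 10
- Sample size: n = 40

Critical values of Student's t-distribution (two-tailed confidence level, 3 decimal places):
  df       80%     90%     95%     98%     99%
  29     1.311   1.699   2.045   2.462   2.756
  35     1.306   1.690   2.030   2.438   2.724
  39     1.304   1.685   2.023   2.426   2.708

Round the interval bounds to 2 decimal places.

The population standard deviation σ is unknown (only the sample standard deviation s is given), so use a t-interval with df = n - 1 = 40 - 1 = 39.

For 90% confidence with df = 39, t* = 1.685 (from t-table)

Standard error: SE = s/√n = 10/√40 = 1.581139

Margin of error: E = t* × SE = 1.685 × 1.581139 = 2.6642

T-interval: x̄ ± E = 60 ± 2.6642 = (57.3358, 62.6642)

Rounded to 2 decimal places:

(57.34, 62.66)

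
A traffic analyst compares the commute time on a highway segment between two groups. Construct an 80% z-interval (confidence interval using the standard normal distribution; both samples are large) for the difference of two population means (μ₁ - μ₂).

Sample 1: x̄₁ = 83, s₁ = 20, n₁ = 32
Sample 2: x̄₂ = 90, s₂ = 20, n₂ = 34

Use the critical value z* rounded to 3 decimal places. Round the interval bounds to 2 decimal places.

Both samples are large (n₁ = 32 ≥ 30, n₂ = 34 ≥ 30), so a z-interval for the difference of means applies.

Point estimate: x̄₁ - x̄₂ = 83 - 90 = -7

Standard error: SE = √(s₁²/n₁ + s₂²/n₂)
= √(20²/32 + 20²/34)
= √(12.5000000 + 11.7647059)
= 4.9259218

For 80% confidence, z* = 1.282 (from standard normal table)
Margin of error: E = z* × SE = 1.282 × 4.9259218 = 6.31503

Z-interval: (x̄₁ - x̄₂) ± E = -7 ± 6.31503 = (-13.31503, -0.68497)

Rounded to 2 decimal places:

(-13.32, -0.68)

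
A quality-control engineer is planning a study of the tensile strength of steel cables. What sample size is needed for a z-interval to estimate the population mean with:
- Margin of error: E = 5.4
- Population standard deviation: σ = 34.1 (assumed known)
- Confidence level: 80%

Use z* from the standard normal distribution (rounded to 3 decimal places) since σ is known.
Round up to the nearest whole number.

Using z* since population σ is known (z-interval formula).

For 80% confidence, z* = 1.282 (from standard normal table)

Sample size formula for z-interval: n = (z*σ/E)²

n = (1.282 × 34.1 / 5.4)²
  = (8.095593)²
  = 65.5386

Round up to the nearest whole number: n = 66

66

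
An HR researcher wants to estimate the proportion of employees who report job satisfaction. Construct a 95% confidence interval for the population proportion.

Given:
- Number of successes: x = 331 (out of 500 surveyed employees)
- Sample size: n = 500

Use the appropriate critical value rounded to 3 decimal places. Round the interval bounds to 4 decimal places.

Sample proportion: p̂ = 331/500 = 0.662000

Check conditions for normal approximation:
  np̂ = 331 ≥ 10 ✓
  n(1-p̂) = 169 ≥ 10 ✓

The sample is large enough, so use a z-interval (normal approximation) for the proportion.

For 95% confidence, z* = 1.96 (from standard normal table)

Standard error: SE = √(p̂(1-p̂)/n) = √(0.662000×0.338000/500) = 0.02115448

Margin of error: E = z* × SE = 1.96 × 0.02115448 = 0.041463

Z-interval: p̂ ± E = 0.662000 ± 0.041463 = (0.620537, 0.703463)

Rounded to 4 decimal places:

(0.6205, 0.7035)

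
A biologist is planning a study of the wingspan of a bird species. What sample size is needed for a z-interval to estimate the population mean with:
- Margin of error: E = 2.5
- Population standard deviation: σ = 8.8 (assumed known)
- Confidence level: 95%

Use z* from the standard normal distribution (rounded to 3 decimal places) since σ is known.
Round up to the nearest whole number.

Using z* since population σ is known (z-interval formula).

For 95% confidence, z* = 1.96 (from standard normal table)

Sample size formula for z-interval: n = (z*σ/E)²

n = (1.96 × 8.8 / 2.5)²
  = (6.899200)²
  = 47.5990

Round up to the nearest whole number: n = 48

48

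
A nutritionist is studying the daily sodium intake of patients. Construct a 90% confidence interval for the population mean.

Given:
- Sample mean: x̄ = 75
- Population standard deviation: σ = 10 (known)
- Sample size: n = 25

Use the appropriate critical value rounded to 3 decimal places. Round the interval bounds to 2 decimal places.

The population standard deviation σ is known, so use a z-interval (standard normal critical value).

For 90% confidence, z* = 1.645 (from standard normal table)

Standard error: SE = σ/√n = 10/√25 = 2.000000

Margin of error: E = z* × SE = 1.645 × 2.000000 = 3.2900

Z-interval: x̄ ± E = 75 ± 3.2900 = (71.7100, 78.2900)

Rounded to 2 decimal places:

(71.71, 78.29)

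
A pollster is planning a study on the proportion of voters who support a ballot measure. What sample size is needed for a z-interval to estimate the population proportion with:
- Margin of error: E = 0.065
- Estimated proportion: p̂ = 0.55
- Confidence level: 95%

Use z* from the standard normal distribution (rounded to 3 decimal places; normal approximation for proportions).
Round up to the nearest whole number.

Using z* for proportion z-interval (normal approximation).

For 95% confidence, z* = 1.96 (from standard normal table)

Sample size formula for proportion z-interval: n = z*²p̂(1-p̂)/E²

n = 1.96² × 0.55 × 0.45 / 0.065²
  = 3.8416 × 0.2475 / 0.004225
  = 225.0405

Round up to the nearest whole number: n = 226

226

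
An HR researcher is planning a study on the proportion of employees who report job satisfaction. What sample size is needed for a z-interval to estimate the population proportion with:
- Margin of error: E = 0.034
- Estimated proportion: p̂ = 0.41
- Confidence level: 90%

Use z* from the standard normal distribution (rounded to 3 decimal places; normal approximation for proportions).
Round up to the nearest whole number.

Using z* for proportion z-interval (normal approximation).

For 90% confidence, z* = 1.645 (from standard normal table)

Sample size formula for proportion z-interval: n = z*²p̂(1-p̂)/E²

n = 1.645² × 0.41 × 0.59 / 0.034²
  = 2.706025 × 0.2419 / 0.001156
  = 566.2521

Round up to the nearest whole number: n = 567

567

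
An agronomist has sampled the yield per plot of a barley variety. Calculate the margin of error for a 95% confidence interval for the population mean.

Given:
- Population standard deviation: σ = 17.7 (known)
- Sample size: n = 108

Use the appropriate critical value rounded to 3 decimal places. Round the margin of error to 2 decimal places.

The population standard deviation σ is known, so use the z-interval margin of error formula.

For 95% confidence, z* = 1.96 (from standard normal table)

Margin of error formula for z-interval: E = z* × σ/√n

E = 1.96 × 17.7/√108
  = 1.96 × 1.703183
  = 3.3382

Rounded to 2 decimal places:

3.34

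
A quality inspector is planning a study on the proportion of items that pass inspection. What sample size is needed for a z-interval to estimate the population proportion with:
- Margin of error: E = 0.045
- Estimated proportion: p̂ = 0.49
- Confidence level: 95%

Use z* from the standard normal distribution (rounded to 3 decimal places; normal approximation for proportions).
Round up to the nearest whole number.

Using z* for proportion z-interval (normal approximation).

For 95% confidence, z* = 1.96 (from standard normal table)

Sample size formula for proportion z-interval: n = z*²p̂(1-p̂)/E²

n = 1.96² × 0.49 × 0.51 / 0.045²
  = 3.8416 × 0.2499 / 0.002025
  = 474.0819

Round up to the nearest whole number: n = 475

475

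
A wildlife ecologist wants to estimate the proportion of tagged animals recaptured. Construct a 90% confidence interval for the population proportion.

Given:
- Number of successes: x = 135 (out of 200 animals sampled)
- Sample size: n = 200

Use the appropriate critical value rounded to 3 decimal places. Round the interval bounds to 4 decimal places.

Sample proportion: p̂ = 135/200 = 0.675000

Check conditions for normal approximation:
  np̂ = 135 ≥ 10 ✓
  n(1-p̂) = 65 ≥ 10 ✓

The sample is large enough, so use a z-interval (normal approximation) for the proportion.

For 90% confidence, z* = 1.645 (from standard normal table)

Standard error: SE = √(p̂(1-p̂)/n) = √(0.675000×0.325000/200) = 0.03311910

Margin of error: E = z* × SE = 1.645 × 0.03311910 = 0.054481

Z-interval: p̂ ± E = 0.675000 ± 0.054481 = (0.620519, 0.729481)

Rounded to 4 decimal places:

(0.6205, 0.7295)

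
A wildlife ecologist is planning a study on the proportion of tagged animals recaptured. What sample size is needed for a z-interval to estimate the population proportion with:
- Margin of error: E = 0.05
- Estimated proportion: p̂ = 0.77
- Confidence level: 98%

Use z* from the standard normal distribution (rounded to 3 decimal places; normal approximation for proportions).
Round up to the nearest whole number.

Using z* for proportion z-interval (normal approximation).

For 98% confidence, z* = 2.326 (from standard normal table)

Sample size formula for proportion z-interval: n = z*²p̂(1-p̂)/E²

n = 2.326² × 0.77 × 0.23 / 0.05²
  = 5.410276 × 0.1771 / 0.0025
  = 383.2640

Round up to the nearest whole number: n = 384

384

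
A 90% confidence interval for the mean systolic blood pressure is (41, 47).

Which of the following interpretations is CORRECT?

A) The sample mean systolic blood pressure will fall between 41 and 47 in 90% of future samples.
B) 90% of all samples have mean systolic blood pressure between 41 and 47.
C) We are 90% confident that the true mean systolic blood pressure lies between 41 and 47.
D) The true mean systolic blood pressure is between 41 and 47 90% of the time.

A confidence interval represents our confidence in the procedure, not a probability statement about the parameter.

Key concept: If we repeated this sampling process many times and computed a 90% CI each time, about 90% of those intervals would contain the true population parameter.

For this specific interval (41, 47):
- Midpoint (point estimate): 44
- Margin of error: 3

The correct interpretation is the one stating confidence that the true parameter lies in the interval — option C.

C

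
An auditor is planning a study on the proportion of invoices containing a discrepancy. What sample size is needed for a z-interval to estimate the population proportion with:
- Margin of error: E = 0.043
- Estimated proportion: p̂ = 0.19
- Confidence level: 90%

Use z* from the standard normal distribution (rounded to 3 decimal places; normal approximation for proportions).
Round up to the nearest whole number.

Using z* for proportion z-interval (normal approximation).

For 90% confidence, z* = 1.645 (from standard normal table)

Sample size formula for proportion z-interval: n = z*²p̂(1-p̂)/E²

n = 1.645² × 0.19 × 0.81 / 0.043²
  = 2.706025 × 0.1539 / 0.001849
  = 225.2338

Round up to the nearest whole number: n = 226

226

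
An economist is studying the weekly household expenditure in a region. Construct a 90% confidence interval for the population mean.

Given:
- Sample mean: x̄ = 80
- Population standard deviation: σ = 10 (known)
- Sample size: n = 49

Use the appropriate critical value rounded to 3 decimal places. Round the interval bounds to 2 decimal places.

The population standard deviation σ is known, so use a z-interval (standard normal critical value).

For 90% confidence, z* = 1.645 (from standard normal table)

Standard error: SE = σ/√n = 10/√49 = 1.428571

Margin of error: E = z* × SE = 1.645 × 1.428571 = 2.3500

Z-interval: x̄ ± E = 80 ± 2.3500 = (77.6500, 82.3500)

Rounded to 2 decimal places:

(77.65, 82.35)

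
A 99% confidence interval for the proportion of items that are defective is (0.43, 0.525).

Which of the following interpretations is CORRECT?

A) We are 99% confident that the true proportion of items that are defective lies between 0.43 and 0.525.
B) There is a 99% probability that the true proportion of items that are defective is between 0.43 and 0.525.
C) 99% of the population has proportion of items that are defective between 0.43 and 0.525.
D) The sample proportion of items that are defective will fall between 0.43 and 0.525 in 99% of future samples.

A confidence interval represents our confidence in the procedure, not a probability statement about the parameter.

Key concept: If we repeated this sampling process many times and computed a 99% CI each time, about 99% of those intervals would contain the true population parameter.

For this specific interval (0.43, 0.525):
- Midpoint (point estimate): 0.4775
- Margin of error: 0.0475

The correct interpretation is the one stating confidence that the true parameter lies in the interval — option A.

A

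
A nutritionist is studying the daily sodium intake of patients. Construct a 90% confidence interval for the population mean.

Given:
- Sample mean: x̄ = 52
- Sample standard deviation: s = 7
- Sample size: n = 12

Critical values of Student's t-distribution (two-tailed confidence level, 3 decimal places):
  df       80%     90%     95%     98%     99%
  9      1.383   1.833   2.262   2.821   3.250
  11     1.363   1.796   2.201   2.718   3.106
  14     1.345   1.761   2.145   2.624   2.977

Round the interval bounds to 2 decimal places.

The population standard deviation σ is unknown (only the sample standard deviation s is given), so use a t-interval with df = n - 1 = 12 - 1 = 11.

For 90% confidence with df = 11, t* = 1.796 (from t-table)

Standard error: SE = s/√n = 7/√12 = 2.020726

Margin of error: E = t* × SE = 1.796 × 2.020726 = 3.6292

T-interval: x̄ ± E = 52 ± 3.6292 = (48.3708, 55.6292)

Rounded to 2 decimal places:

(48.37, 55.63)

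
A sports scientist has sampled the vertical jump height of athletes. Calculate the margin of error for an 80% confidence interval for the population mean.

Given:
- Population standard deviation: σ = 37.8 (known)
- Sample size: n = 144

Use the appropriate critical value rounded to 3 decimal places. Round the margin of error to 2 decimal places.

The population standard deviation σ is known, so use the z-interval margin of error formula.

For 80% confidence, z* = 1.282 (from standard normal table)

Margin of error formula for z-interval: E = z* × σ/√n

E = 1.282 × 37.8/√144
  = 1.282 × 3.150000
  = 4.0383

Rounded to 2 decimal places:

4.04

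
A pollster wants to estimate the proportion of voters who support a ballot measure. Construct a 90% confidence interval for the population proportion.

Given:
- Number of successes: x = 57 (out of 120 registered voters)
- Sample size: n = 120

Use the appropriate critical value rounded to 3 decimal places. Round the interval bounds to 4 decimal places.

Sample proportion: p̂ = 57/120 = 0.475000

Check conditions for normal approximation:
  np̂ = 57 ≥ 10 ✓
  n(1-p̂) = 63 ≥ 10 ✓

The sample is large enough, so use a z-interval (normal approximation) for the proportion.

For 90% confidence, z* = 1.645 (from standard normal table)

Standard error: SE = √(p̂(1-p̂)/n) = √(0.475000×0.525000/120) = 0.04558646

Margin of error: E = z* × SE = 1.645 × 0.04558646 = 0.074990

Z-interval: p̂ ± E = 0.475000 ± 0.074990 = (0.400010, 0.549990)

Rounded to 4 decimal places:

(0.4000, 0.5500)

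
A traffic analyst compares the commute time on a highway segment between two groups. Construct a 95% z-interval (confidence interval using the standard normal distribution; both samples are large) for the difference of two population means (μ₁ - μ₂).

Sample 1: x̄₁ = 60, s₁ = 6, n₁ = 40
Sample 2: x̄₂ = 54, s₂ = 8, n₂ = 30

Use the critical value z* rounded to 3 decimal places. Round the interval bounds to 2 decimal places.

Both samples are large (n₁ = 40 ≥ 30, n₂ = 30 ≥ 30), so a z-interval for the difference of means applies.

Point estimate: x̄₁ - x̄₂ = 60 - 54 = 6

Standard error: SE = √(s₁²/n₁ + s₂²/n₂)
= √(6²/40 + 8²/30)
= √(0.900000 + 2.133333)
= 1.741647

For 95% confidence, z* = 1.96 (from standard normal table)
Margin of error: E = z* × SE = 1.96 × 1.741647 = 3.4136

Z-interval: (x̄₁ - x̄₂) ± E = 6 ± 3.4136 = (2.5864, 9.4136)

Rounded to 2 decimal places:

(2.59, 9.41)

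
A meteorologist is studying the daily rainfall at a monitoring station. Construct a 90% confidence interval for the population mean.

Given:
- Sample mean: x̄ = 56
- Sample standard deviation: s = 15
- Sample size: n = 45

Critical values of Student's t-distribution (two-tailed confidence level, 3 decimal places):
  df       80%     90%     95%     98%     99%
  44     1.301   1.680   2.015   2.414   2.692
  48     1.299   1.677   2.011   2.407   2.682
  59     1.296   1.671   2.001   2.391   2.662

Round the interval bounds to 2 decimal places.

The population standard deviation σ is unknown (only the sample standard deviation s is given), so use a t-interval with df = n - 1 = 45 - 1 = 44.

For 90% confidence with df = 44, t* = 1.680 (from t-table)

Standard error: SE = s/√n = 15/√45 = 2.236068

Margin of error: E = t* × SE = 1.680 × 2.236068 = 3.7566

T-interval: x̄ ± E = 56 ± 3.7566 = (52.2434, 59.7566)

Rounded to 2 decimal places:

(52.24, 59.76)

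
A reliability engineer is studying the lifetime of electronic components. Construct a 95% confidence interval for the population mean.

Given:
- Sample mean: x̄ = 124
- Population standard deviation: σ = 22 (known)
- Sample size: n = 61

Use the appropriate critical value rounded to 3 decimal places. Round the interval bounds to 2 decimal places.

The population standard deviation σ is known, so use a z-interval (standard normal critical value).

For 95% confidence, z* = 1.96 (from standard normal table)

Standard error: SE = σ/√n = 22/√61 = 2.816811

Margin of error: E = z* × SE = 1.96 × 2.816811 = 5.5210

Z-interval: x̄ ± E = 124 ± 5.5210 = (118.4790, 129.5210)

Rounded to 2 decimal places:

(118.48, 129.52)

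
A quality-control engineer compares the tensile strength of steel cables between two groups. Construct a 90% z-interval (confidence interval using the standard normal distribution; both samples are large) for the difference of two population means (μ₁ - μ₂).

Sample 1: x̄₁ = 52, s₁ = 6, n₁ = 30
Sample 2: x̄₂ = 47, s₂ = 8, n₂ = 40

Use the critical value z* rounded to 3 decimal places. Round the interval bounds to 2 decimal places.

Both samples are large (n₁ = 30 ≥ 30, n₂ = 40 ≥ 30), so a z-interval for the difference of means applies.

Point estimate: x̄₁ - x̄₂ = 52 - 47 = 5

Standard error: SE = √(s₁²/n₁ + s₂²/n₂)
= √(6²/30 + 8²/40)
= √(1.200000 + 1.600000)
= 1.673320

For 90% confidence, z* = 1.645 (from standard normal table)
Margin of error: E = z* × SE = 1.645 × 1.673320 = 2.7526

Z-interval: (x̄₁ - x̄₂) ± E = 5 ± 2.7526 = (2.2474, 7.7526)

Rounded to 2 decimal places:

(2.25, 7.75)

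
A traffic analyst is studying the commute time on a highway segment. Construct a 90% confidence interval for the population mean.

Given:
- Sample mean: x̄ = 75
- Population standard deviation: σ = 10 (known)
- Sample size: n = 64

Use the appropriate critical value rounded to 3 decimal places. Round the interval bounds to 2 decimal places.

The population standard deviation σ is known, so use a z-interval (standard normal critical value).

For 90% confidence, z* = 1.645 (from standard normal table)

Standard error: SE = σ/√n = 10/√64 = 1.250000

Margin of error: E = z* × SE = 1.645 × 1.250000 = 2.0562

Z-interval: x̄ ± E = 75 ± 2.0562 = (72.9437, 77.0563)

Rounded to 2 decimal places:

(72.94, 77.06)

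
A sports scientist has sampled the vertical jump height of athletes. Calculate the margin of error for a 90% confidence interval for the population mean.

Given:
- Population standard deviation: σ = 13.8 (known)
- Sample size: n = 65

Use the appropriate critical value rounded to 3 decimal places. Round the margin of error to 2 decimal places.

The population standard deviation σ is known, so use the z-interval margin of error formula.

For 90% confidence, z* = 1.645 (from standard normal table)

Margin of error formula for z-interval: E = z* × σ/√n

E = 1.645 × 13.8/√65
  = 1.645 × 1.711679
  = 2.8157

Rounded to 2 decimal places:

2.82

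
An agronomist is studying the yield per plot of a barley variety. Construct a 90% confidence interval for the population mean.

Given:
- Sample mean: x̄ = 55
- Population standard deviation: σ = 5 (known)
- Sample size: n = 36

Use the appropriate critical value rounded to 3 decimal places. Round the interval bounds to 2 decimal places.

The population standard deviation σ is known, so use a z-interval (standard normal critical value).

For 90% confidence, z* = 1.645 (from standard normal table)

Standard error: SE = σ/√n = 5/√36 = 0.833333

Margin of error: E = z* × SE = 1.645 × 0.833333 = 1.3708

Z-interval: x̄ ± E = 55 ± 1.3708 = (53.6292, 56.3708)

Rounded to 2 decimal places:

(53.63, 56.37)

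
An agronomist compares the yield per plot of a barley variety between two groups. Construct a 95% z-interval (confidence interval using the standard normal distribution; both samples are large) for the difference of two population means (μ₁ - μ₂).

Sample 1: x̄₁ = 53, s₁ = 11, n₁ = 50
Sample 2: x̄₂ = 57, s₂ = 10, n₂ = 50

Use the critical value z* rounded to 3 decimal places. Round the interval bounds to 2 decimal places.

Both samples are large (n₁ = 50 ≥ 30, n₂ = 50 ≥ 30), so a z-interval for the difference of means applies.

Point estimate: x̄₁ - x̄₂ = 53 - 57 = -4

Standard error: SE = √(s₁²/n₁ + s₂²/n₂)
= √(11²/50 + 10²/50)
= √(2.420000 + 2.000000)
= 2.102380

For 95% confidence, z* = 1.96 (from standard normal table)
Margin of error: E = z* × SE = 1.96 × 2.102380 = 4.1207

Z-interval: (x̄₁ - x̄₂) ± E = -4 ± 4.1207 = (-8.1207, 0.1207)

Rounded to 2 decimal places:

(-8.12, 0.12)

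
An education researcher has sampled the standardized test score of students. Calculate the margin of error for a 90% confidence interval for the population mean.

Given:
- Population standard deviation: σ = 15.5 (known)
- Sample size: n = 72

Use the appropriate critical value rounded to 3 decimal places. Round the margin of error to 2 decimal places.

The population standard deviation σ is known, so use the z-interval margin of error formula.

For 90% confidence, z* = 1.645 (from standard normal table)

Margin of error formula for z-interval: E = z* × σ/√n

E = 1.645 × 15.5/√72
  = 1.645 × 1.826693
  = 3.0049

Rounded to 2 decimal places:

3.00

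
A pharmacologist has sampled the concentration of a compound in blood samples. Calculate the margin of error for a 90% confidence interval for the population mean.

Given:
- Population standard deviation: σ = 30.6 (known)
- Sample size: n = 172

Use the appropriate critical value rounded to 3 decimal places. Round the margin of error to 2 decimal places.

The population standard deviation σ is known, so use the z-interval margin of error formula.

For 90% confidence, z* = 1.645 (from standard normal table)

Margin of error formula for z-interval: E = z* × σ/√n

E = 1.645 × 30.6/√172
  = 1.645 × 2.333228
  = 3.8382

Rounded to 2 decimal places:

3.84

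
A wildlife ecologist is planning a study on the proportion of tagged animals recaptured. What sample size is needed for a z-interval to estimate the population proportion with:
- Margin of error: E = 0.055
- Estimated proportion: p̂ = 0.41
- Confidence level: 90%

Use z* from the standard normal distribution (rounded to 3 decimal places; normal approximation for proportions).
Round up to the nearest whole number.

Using z* for proportion z-interval (normal approximation).

For 90% confidence, z* = 1.645 (from standard normal table)

Sample size formula for proportion z-interval: n = z*²p̂(1-p̂)/E²

n = 1.645² × 0.41 × 0.59 / 0.055²
  = 2.706025 × 0.2419 / 0.003025
  = 216.3925

Round up to the nearest whole number: n = 217

217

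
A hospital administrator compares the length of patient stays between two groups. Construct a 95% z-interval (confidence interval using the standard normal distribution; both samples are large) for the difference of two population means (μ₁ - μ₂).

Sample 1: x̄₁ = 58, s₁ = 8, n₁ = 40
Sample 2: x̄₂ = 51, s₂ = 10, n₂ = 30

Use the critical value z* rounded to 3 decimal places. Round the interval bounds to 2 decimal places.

Both samples are large (n₁ = 40 ≥ 30, n₂ = 30 ≥ 30), so a z-interval for the difference of means applies.

Point estimate: x̄₁ - x̄₂ = 58 - 51 = 7

Standard error: SE = √(s₁²/n₁ + s₂²/n₂)
= √(8²/40 + 10²/30)
= √(1.600000 + 3.333333)
= 2.221111

For 95% confidence, z* = 1.96 (from standard normal table)
Margin of error: E = z* × SE = 1.96 × 2.221111 = 4.3534

Z-interval: (x̄₁ - x̄₂) ± E = 7 ± 4.3534 = (2.6466, 11.3534)

Rounded to 2 decimal places:

(2.65, 11.35)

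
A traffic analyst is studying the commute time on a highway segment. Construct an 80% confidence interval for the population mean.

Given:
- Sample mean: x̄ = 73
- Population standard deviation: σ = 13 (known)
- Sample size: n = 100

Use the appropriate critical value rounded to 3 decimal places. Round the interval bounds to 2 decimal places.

The population standard deviation σ is known, so use a z-interval (standard normal critical value).

For 80% confidence, z* = 1.282 (from standard normal table)

Standard error: SE = σ/√n = 13/√100 = 1.300000

Margin of error: E = z* × SE = 1.282 × 1.300000 = 1.6666

Z-interval: x̄ ± E = 73 ± 1.6666 = (71.3334, 74.6666)

Rounded to 2 decimal places:

(71.33, 74.67)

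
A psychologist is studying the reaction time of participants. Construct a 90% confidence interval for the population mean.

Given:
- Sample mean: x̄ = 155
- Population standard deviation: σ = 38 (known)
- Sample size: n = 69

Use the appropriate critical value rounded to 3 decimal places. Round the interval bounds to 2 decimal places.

The population standard deviation σ is known, so use a z-interval (standard normal critical value).

For 90% confidence, z* = 1.645 (from standard normal table)

Standard error: SE = σ/√n = 38/√69 = 4.574662

Margin of error: E = z* × SE = 1.645 × 4.574662 = 7.5253

Z-interval: x̄ ± E = 155 ± 7.5253 = (147.4747, 162.5253)

Rounded to 2 decimal places:

(147.47, 162.53)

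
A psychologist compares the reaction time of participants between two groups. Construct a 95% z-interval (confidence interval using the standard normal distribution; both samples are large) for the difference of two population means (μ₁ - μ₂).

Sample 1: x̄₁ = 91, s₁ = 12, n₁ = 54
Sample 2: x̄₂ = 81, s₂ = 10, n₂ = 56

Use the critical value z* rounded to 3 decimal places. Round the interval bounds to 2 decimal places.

Both samples are large (n₁ = 54 ≥ 30, n₂ = 56 ≥ 30), so a z-interval for the difference of means applies.

Point estimate: x̄₁ - x̄₂ = 91 - 81 = 10

Standard error: SE = √(s₁²/n₁ + s₂²/n₂)
= √(12²/54 + 10²/56)
= √(2.666667 + 1.785714)
= 2.110067

For 95% confidence, z* = 1.96 (from standard normal table)
Margin of error: E = z* × SE = 1.96 × 2.110067 = 4.1357

Z-interval: (x̄₁ - x̄₂) ± E = 10 ± 4.1357 = (5.8643, 14.1357)

Rounded to 2 decimal places:

(5.86, 14.14)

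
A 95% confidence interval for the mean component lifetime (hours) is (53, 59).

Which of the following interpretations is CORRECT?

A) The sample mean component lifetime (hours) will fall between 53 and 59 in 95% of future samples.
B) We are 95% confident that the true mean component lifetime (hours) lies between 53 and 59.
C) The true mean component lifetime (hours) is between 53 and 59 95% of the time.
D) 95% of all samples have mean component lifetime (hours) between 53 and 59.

A confidence interval represents our confidence in the procedure, not a probability statement about the parameter.

Key concept: If we repeated this sampling process many times and computed a 95% CI each time, about 95% of those intervals would contain the true population parameter.

For this specific interval (53, 59):
- Midpoint (point estimate): 56
- Margin of error: 3

The correct interpretation is the one stating confidence that the true parameter lies in the interval — option B.

B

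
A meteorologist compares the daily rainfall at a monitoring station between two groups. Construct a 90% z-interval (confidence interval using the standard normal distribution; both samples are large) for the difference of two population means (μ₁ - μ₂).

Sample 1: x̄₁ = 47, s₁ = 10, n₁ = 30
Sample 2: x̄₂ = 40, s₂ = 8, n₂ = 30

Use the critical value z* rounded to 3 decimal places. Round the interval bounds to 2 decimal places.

Both samples are large (n₁ = 30 ≥ 30, n₂ = 30 ≥ 30), so a z-interval for the difference of means applies.

Point estimate: x̄₁ - x̄₂ = 47 - 40 = 7

Standard error: SE = √(s₁²/n₁ + s₂²/n₂)
= √(10²/30 + 8²/30)
= √(3.333333 + 2.133333)
= 2.338090

For 90% confidence, z* = 1.645 (from standard normal table)
Margin of error: E = z* × SE = 1.645 × 2.338090 = 3.8462

Z-interval: (x̄₁ - x̄₂) ± E = 7 ± 3.8462 = (3.1538, 10.8462)

Rounded to 2 decimal places:

(3.15, 10.85)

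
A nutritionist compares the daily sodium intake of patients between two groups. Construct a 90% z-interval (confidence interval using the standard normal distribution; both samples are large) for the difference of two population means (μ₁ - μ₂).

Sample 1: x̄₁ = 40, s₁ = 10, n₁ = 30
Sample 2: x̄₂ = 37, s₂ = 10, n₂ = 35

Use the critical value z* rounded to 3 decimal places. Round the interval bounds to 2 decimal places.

Both samples are large (n₁ = 30 ≥ 30, n₂ = 35 ≥ 30), so a z-interval for the difference of means applies.

Point estimate: x̄₁ - x̄₂ = 40 - 37 = 3

Standard error: SE = √(s₁²/n₁ + s₂²/n₂)
= √(10²/30 + 10²/35)
= √(3.333333 + 2.857143)
= 2.488067

For 90% confidence, z* = 1.645 (from standard normal table)
Margin of error: E = z* × SE = 1.645 × 2.488067 = 4.0929

Z-interval: (x̄₁ - x̄₂) ± E = 3 ± 4.0929 = (-1.0929, 7.0929)

Rounded to 2 decimal places:

(-1.09, 7.09)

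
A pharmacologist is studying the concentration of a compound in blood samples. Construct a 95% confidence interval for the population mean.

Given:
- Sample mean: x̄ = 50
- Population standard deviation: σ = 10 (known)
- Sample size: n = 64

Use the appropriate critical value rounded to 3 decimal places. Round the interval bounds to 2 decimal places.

The population standard deviation σ is known, so use a z-interval (standard normal critical value).

For 95% confidence, z* = 1.96 (from standard normal table)

Standard error: SE = σ/√n = 10/√64 = 1.250000

Margin of error: E = z* × SE = 1.96 × 1.250000 = 2.4500

Z-interval: x̄ ± E = 50 ± 2.4500 = (47.5500, 52.4500)

Rounded to 2 decimal places:

(47.55, 52.45)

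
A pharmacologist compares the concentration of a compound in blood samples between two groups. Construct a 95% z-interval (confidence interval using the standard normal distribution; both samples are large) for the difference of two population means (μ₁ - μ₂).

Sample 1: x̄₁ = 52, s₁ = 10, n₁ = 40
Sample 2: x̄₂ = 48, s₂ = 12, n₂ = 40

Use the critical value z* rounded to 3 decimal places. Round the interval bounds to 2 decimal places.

Both samples are large (n₁ = 40 ≥ 30, n₂ = 40 ≥ 30), so a z-interval for the difference of means applies.

Point estimate: x̄₁ - x̄₂ = 52 - 48 = 4

Standard error: SE = √(s₁²/n₁ + s₂²/n₂)
= √(10²/40 + 12²/40)
= √(2.500000 + 3.600000)
= 2.469818

For 95% confidence, z* = 1.96 (from standard normal table)
Margin of error: E = z* × SE = 1.96 × 2.469818 = 4.8408

Z-interval: (x̄₁ - x̄₂) ± E = 4 ± 4.8408 = (-0.8408, 8.8408)

Rounded to 2 decimal places:

(-0.84, 8.84)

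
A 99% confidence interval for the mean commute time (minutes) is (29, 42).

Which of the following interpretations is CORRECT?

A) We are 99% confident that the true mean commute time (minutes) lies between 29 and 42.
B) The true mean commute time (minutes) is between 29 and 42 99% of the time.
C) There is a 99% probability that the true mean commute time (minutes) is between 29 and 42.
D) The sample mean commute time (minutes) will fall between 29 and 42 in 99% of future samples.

A confidence interval represents our confidence in the procedure, not a probability statement about the parameter.

Key concept: If we repeated this sampling process many times and computed a 99% CI each time, about 99% of those intervals would contain the true population parameter.

For this specific interval (29, 42):
- Midpoint (point estimate): 35.5
- Margin of error: 6.5

The correct interpretation is the one stating confidence that the true parameter lies in the interval — option A.

A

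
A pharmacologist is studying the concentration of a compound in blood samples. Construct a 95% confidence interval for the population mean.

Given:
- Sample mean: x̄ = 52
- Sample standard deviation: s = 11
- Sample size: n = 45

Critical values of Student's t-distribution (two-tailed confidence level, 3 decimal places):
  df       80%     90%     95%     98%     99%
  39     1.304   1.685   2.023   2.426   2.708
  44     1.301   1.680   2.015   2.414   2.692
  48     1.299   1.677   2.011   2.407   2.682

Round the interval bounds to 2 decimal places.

The population standard deviation σ is unknown (only the sample standard deviation s is given), so use a t-interval with df = n - 1 = 45 - 1 = 44.

For 95% confidence with df = 44, t* = 2.015 (from t-table)

Standard error: SE = s/√n = 11/√45 = 1.639783

Margin of error: E = t* × SE = 2.015 × 1.639783 = 3.3042

T-interval: x̄ ± E = 52 ± 3.3042 = (48.6958, 55.3042)

Rounded to 2 decimal places:

(48.70, 55.30)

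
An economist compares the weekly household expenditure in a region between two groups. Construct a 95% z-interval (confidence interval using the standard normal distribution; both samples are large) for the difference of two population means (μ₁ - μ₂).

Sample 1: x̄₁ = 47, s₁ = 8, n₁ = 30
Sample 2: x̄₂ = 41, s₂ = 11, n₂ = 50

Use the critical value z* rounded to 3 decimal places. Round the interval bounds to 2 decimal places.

Both samples are large (n₁ = 30 ≥ 30, n₂ = 50 ≥ 30), so a z-interval for the difference of means applies.

Point estimate: x̄₁ - x̄₂ = 47 - 41 = 6

Standard error: SE = √(s₁²/n₁ + s₂²/n₂)
= √(8²/30 + 11²/50)
= √(2.133333 + 2.420000)
= 2.133854

For 95% confidence, z* = 1.96 (from standard normal table)
Margin of error: E = z* × SE = 1.96 × 2.133854 = 4.1824

Z-interval: (x̄₁ - x̄₂) ± E = 6 ± 4.1824 = (1.8176, 10.1824)

Rounded to 2 decimal places:

(1.82, 10.18)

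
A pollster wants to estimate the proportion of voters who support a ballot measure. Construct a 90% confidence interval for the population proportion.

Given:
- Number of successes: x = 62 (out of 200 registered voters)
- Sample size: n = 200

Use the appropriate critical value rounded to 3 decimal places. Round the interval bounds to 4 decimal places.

Sample proportion: p̂ = 62/200 = 0.310000

Check conditions for normal approximation:
  np̂ = 62 ≥ 10 ✓
  n(1-p̂) = 138 ≥ 10 ✓

The sample is large enough, so use a z-interval (normal approximation) for the proportion.

For 90% confidence, z* = 1.645 (from standard normal table)

Standard error: SE = √(p̂(1-p̂)/n) = √(0.310000×0.690000/200) = 0.03270321

Margin of error: E = z* × SE = 1.645 × 0.03270321 = 0.053797

Z-interval: p̂ ± E = 0.310000 ± 0.053797 = (0.256203, 0.363797)

Rounded to 4 decimal places:

(0.2562, 0.3638)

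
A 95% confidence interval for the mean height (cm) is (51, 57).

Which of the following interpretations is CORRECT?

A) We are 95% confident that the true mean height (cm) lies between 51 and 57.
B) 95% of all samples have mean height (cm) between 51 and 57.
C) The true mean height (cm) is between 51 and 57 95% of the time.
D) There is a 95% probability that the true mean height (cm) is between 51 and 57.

A confidence interval represents our confidence in the procedure, not a probability statement about the parameter.

Key concept: If we repeated this sampling process many times and computed a 95% CI each time, about 95% of those intervals would contain the true population parameter.

For this specific interval (51, 57):
- Midpoint (point estimate): 54
- Margin of error: 3

The correct interpretation is the one stating confidence that the true parameter lies in the interval — option A.

A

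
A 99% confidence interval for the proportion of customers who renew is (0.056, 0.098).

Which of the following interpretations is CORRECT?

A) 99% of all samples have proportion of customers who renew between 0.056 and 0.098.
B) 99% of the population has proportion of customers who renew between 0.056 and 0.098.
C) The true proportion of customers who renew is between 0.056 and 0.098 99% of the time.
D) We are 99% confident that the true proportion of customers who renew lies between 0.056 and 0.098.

A confidence interval represents our confidence in the procedure, not a probability statement about the parameter.

Key concept: If we repeated this sampling process many times and computed a 99% CI each time, about 99% of those intervals would contain the true population parameter.

For this specific interval (0.056, 0.098):
- Midpoint (point estimate): 0.077
- Margin of error: 0.021

The correct interpretation is the one stating confidence that the true parameter lies in the interval — option D.

D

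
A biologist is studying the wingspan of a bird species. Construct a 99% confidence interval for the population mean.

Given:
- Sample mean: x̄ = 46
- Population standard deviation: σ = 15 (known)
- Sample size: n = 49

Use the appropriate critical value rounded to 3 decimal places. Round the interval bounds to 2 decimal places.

The population standard deviation σ is known, so use a z-interval (standard normal critical value).

For 99% confidence, z* = 2.576 (from standard normal table)

Standard error: SE = σ/√n = 15/√49 = 2.142857

Margin of error: E = z* × SE = 2.576 × 2.142857 = 5.5200

Z-interval: x̄ ± E = 46 ± 5.5200 = (40.4800, 51.5200)

Rounded to 2 decimal places:

(40.48, 51.52)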